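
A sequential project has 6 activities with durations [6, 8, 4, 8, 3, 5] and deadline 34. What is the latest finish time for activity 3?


LF(activity 3) = deadline - sum of successor durations
Successors: activities 4 through 6 with durations [8, 3, 5]
Sum of successor durations = 16
LF = 34 - 16 = 18

18


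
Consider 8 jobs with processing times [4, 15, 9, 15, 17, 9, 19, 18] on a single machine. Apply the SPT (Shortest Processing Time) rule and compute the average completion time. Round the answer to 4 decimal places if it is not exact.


Sort jobs by processing time (SPT order): [4, 9, 9, 15, 15, 17, 18, 19]
Compute completion times sequentially:
  Job 1: processing = 4, completes at 4
  Job 2: processing = 9, completes at 13
  Job 3: processing = 9, completes at 22
  Job 4: processing = 15, completes at 37
  Job 5: processing = 15, completes at 52
  Job 6: processing = 17, completes at 69
  Job 7: processing = 18, completes at 87
  Job 8: processing = 19, completes at 106
Sum of completion times = 390
Average completion time = 390/8 = 48.75

48.75


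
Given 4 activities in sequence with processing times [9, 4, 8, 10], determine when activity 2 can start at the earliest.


Activity 2 starts after activities 1 through 1 complete.
Predecessor durations: [9]
ES = 9 = 9

9


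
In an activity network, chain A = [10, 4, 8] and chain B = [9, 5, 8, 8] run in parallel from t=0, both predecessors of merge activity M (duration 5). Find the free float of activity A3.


ES(A3) = sum of predecessors on chain A = 14
EF(A3) = ES + duration = 14 + 8 = 22
Successor of A3 is M. ES(M) = max(sum(A), sum(B)) = max(22, 30) = 30
Free float = ES(successor) - EF(current) = 30 - 22 = 8

8


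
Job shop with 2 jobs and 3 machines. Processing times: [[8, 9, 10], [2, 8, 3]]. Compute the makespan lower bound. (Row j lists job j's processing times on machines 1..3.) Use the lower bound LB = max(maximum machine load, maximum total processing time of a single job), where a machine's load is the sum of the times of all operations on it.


Machine loads:
  Machine 1: 8 + 2 = 10
  Machine 2: 9 + 8 = 17
  Machine 3: 10 + 3 = 13
Max machine load = 17
Job totals:
  Job 1: 27
  Job 2: 13
Max job total = 27
Lower bound = max(17, 27) = 27

27


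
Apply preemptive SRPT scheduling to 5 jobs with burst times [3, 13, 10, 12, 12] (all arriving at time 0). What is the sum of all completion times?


Since all jobs arrive at t=0, SRPT equals SPT ordering.
SPT order: [3, 10, 12, 12, 13]
Completion times:
  Job 1: p=3, C=3
  Job 2: p=10, C=13
  Job 3: p=12, C=25
  Job 4: p=12, C=37
  Job 5: p=13, C=50
Total completion time = 3 + 13 + 25 + 37 + 50 = 128

128


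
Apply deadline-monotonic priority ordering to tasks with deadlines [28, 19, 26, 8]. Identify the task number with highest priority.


Sort tasks by relative deadline (ascending):
  Task 4: deadline = 8
  Task 2: deadline = 19
  Task 3: deadline = 26
  Task 1: deadline = 28
Priority order (highest first): [4, 2, 3, 1]
Highest priority task = 4

4


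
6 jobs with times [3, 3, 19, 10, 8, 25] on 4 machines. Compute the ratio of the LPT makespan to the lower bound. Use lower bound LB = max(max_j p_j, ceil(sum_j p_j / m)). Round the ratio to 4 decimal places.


LPT order: [25, 19, 10, 8, 3, 3]
Machine loads after assignment: [25, 19, 13, 11]
LPT makespan = 25
Lower bound = max(max_job, ceil(total/4)) = max(25, 17) = 25
Ratio = 25 / 25 = 1.0

1.0


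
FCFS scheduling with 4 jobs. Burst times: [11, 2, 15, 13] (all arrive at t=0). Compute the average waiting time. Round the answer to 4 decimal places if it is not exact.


FCFS order (as given): [11, 2, 15, 13]
Waiting times:
  Job 1: wait = 0
  Job 2: wait = 11
  Job 3: wait = 13
  Job 4: wait = 28
Sum of waiting times = 52
Average waiting time = 52/4 = 13.0

13.0


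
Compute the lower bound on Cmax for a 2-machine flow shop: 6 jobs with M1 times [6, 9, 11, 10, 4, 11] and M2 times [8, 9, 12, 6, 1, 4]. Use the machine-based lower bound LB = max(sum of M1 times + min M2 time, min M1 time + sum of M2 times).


LB1 = sum(M1 times) + min(M2 times) = 51 + 1 = 52
LB2 = min(M1 times) + sum(M2 times) = 4 + 40 = 44
Lower bound = max(LB1, LB2) = max(52, 44) = 52

52


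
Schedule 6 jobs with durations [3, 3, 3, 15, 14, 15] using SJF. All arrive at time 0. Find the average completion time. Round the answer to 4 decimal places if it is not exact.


SJF order (ascending): [3, 3, 3, 14, 15, 15]
Completion times:
  Job 1: burst=3, C=3
  Job 2: burst=3, C=6
  Job 3: burst=3, C=9
  Job 4: burst=14, C=23
  Job 5: burst=15, C=38
  Job 6: burst=15, C=53
Average completion = 132/6 = 22.0

22.0


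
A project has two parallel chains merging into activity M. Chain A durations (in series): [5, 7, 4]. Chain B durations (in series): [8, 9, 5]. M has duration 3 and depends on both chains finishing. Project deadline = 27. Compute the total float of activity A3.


Forward pass: ES(A3) = sum of predecessors on chain A = 12
EF = ES + duration = 12 + 4 = 16
Backward pass: LF(M) = deadline = 27; LS(M) = 27 - 3 = 24
LF(A3) = LS(M) - sum(successors on chain A) = 24 - 0 = 24
LS = LF - duration = 24 - 4 = 20
Total float = LS - ES = 20 - 12 = 8

8


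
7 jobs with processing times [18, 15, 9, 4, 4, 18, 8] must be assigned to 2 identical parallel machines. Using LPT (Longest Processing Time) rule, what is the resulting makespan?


Sort jobs in decreasing order (LPT): [18, 18, 15, 9, 8, 4, 4]
Assign each job to the least loaded machine:
  Machine 1: jobs [18, 15, 4], load = 37
  Machine 2: jobs [18, 9, 8, 4], load = 39
Makespan = max load = 39

39


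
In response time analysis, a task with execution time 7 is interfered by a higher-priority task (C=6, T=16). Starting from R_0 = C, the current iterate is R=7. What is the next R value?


R_next = C + ceil(R_prev / T_hp) * C_hp
ceil(7 / 16) = ceil(0.4375) = 1
Interference = 1 * 6 = 6
R_next = 7 + 6 = 13

13


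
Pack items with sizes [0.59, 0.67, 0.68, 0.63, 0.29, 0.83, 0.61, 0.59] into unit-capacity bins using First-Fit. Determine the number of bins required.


Place items sequentially using First-Fit:
  Item 0.59 -> new Bin 1
  Item 0.67 -> new Bin 2
  Item 0.68 -> new Bin 3
  Item 0.63 -> new Bin 4
  Item 0.29 -> Bin 1 (now 0.88)
  Item 0.83 -> new Bin 5
  Item 0.61 -> new Bin 6
  Item 0.59 -> new Bin 7
Total bins used = 7

7


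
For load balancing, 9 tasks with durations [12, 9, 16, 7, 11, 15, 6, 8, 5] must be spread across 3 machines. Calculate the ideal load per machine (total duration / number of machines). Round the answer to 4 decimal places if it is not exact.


Total processing time = 12 + 9 + 16 + 7 + 11 + 15 + 6 + 8 + 5 = 89
Number of machines = 3
Ideal balanced load = 89 / 3 = 29.6667

29.6667


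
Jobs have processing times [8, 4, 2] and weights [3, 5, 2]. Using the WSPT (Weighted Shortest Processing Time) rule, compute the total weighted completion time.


Compute p/w ratios and sort ascending (WSPT): [(4, 5), (2, 2), (8, 3)]
Compute weighted completion times:
  Job (p=4,w=5): C=4, w*C=5*4=20
  Job (p=2,w=2): C=6, w*C=2*6=12
  Job (p=8,w=3): C=14, w*C=3*14=42
Total weighted completion time = 74

74


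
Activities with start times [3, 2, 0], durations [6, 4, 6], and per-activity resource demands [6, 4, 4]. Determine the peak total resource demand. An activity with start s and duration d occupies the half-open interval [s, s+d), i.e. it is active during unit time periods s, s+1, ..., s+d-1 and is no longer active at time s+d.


Each activity i is active on [start_i, start_i + duration_i).
Compute total resource usage per time slot:
  t=0: active resources = [4], total = 4
  t=1: active resources = [4], total = 4
  t=2: active resources = [4, 4], total = 8
  t=3: active resources = [6, 4, 4], total = 14
  t=4: active resources = [6, 4, 4], total = 14
  t=5: active resources = [6, 4, 4], total = 14
  t=6: active resources = [6], total = 6
  t=7: active resources = [6], total = 6
  t=8: active resources = [6], total = 6
Peak resource demand = 14

14


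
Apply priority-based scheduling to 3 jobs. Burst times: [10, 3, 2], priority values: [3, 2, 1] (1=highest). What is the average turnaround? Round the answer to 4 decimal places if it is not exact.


Sort by priority (ascending = highest first):
Order: [(1, 2), (2, 3), (3, 10)]
Completion times:
  Priority 1, burst=2, C=2
  Priority 2, burst=3, C=5
  Priority 3, burst=10, C=15
Average turnaround = 22/3 = 7.3333

7.3333


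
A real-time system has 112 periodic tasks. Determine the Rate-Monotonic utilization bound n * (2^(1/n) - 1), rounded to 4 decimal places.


Compute 2^(1/112) = 1.0062080044
Subtract 1: 1.0062080044 - 1 = 0.0062080044
Multiply by n: 112 * 0.0062080044 = 0.6952964928
Round to 4 dp: 0.6953

0.6953


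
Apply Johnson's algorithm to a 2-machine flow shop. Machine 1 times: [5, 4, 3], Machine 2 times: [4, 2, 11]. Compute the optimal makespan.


Apply Johnson's rule:
  Group 1 (a <= b): [(3, 3, 11)]
  Group 2 (a > b): [(1, 5, 4), (2, 4, 2)]
Optimal job order: [3, 1, 2]
Schedule:
  Job 3: M1 done at 3, M2 done at 14
  Job 1: M1 done at 8, M2 done at 18
  Job 2: M1 done at 12, M2 done at 20
Makespan = 20

20


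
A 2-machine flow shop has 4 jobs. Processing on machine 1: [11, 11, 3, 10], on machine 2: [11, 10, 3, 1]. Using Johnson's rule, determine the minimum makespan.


Apply Johnson's rule:
  Group 1 (a <= b): [(3, 3, 3), (1, 11, 11)]
  Group 2 (a > b): [(2, 11, 10), (4, 10, 1)]
Optimal job order: [3, 1, 2, 4]
Schedule:
  Job 3: M1 done at 3, M2 done at 6
  Job 1: M1 done at 14, M2 done at 25
  Job 2: M1 done at 25, M2 done at 35
  Job 4: M1 done at 35, M2 done at 36
Makespan = 36

36


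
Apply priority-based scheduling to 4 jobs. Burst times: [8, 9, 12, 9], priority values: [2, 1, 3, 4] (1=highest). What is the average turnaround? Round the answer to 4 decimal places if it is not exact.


Sort by priority (ascending = highest first):
Order: [(1, 9), (2, 8), (3, 12), (4, 9)]
Completion times:
  Priority 1, burst=9, C=9
  Priority 2, burst=8, C=17
  Priority 3, burst=12, C=29
  Priority 4, burst=9, C=38
Average turnaround = 93/4 = 23.25

23.25


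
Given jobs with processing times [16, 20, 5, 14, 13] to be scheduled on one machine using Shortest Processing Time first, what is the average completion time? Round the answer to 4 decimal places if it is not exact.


Sort jobs by processing time (SPT order): [5, 13, 14, 16, 20]
Compute completion times sequentially:
  Job 1: processing = 5, completes at 5
  Job 2: processing = 13, completes at 18
  Job 3: processing = 14, completes at 32
  Job 4: processing = 16, completes at 48
  Job 5: processing = 20, completes at 68
Sum of completion times = 171
Average completion time = 171/5 = 34.2

34.2


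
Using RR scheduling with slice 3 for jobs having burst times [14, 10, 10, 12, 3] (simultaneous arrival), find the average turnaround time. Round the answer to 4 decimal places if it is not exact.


Time quantum = 3
Execution trace:
  J1 runs 3 units, time = 3
  J2 runs 3 units, time = 6
  J3 runs 3 units, time = 9
  J4 runs 3 units, time = 12
  J5 runs 3 units, time = 15
  J1 runs 3 units, time = 18
  J2 runs 3 units, time = 21
  J3 runs 3 units, time = 24
  J4 runs 3 units, time = 27
  J1 runs 3 units, time = 30
  J2 runs 3 units, time = 33
  J3 runs 3 units, time = 36
  J4 runs 3 units, time = 39
  J1 runs 3 units, time = 42
  J2 runs 1 units, time = 43
  J3 runs 1 units, time = 44
  J4 runs 3 units, time = 47
  J1 runs 2 units, time = 49
Finish times: [49, 43, 44, 47, 15]
Average turnaround = 198/5 = 39.6

39.6


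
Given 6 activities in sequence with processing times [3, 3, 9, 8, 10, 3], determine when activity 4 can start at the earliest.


Activity 4 starts after activities 1 through 3 complete.
Predecessor durations: [3, 3, 9]
ES = 3 + 3 + 9 = 15

15


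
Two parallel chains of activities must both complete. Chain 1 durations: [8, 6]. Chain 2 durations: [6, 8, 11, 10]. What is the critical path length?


Path A total = 8 + 6 = 14
Path B total = 6 + 8 + 11 + 10 = 35
Critical path = longest path = max(14, 35) = 35

35


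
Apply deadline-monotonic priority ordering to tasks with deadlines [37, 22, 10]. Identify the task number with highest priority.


Sort tasks by relative deadline (ascending):
  Task 3: deadline = 10
  Task 2: deadline = 22
  Task 1: deadline = 37
Priority order (highest first): [3, 2, 1]
Highest priority task = 3

3


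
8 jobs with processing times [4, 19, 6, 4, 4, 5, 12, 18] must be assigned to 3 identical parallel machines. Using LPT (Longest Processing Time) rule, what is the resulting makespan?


Sort jobs in decreasing order (LPT): [19, 18, 12, 6, 5, 4, 4, 4]
Assign each job to the least loaded machine:
  Machine 1: jobs [19, 4], load = 23
  Machine 2: jobs [18, 5], load = 23
  Machine 3: jobs [12, 6, 4, 4], load = 26
Makespan = max load = 26

26


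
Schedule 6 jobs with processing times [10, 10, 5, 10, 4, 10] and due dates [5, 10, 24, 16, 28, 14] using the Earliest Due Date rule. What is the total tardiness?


Sort by due date (EDD order): [(10, 5), (10, 10), (10, 14), (10, 16), (5, 24), (4, 28)]
Compute completion times and tardiness:
  Job 1: p=10, d=5, C=10, tardiness=max(0,10-5)=5
  Job 2: p=10, d=10, C=20, tardiness=max(0,20-10)=10
  Job 3: p=10, d=14, C=30, tardiness=max(0,30-14)=16
  Job 4: p=10, d=16, C=40, tardiness=max(0,40-16)=24
  Job 5: p=5, d=24, C=45, tardiness=max(0,45-24)=21
  Job 6: p=4, d=28, C=49, tardiness=max(0,49-28)=21
Total tardiness = 97

97


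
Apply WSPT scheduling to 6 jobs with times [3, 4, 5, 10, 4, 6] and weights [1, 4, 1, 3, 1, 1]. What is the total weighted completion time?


Compute p/w ratios and sort ascending (WSPT): [(4, 4), (3, 1), (10, 3), (4, 1), (5, 1), (6, 1)]
Compute weighted completion times:
  Job (p=4,w=4): C=4, w*C=4*4=16
  Job (p=3,w=1): C=7, w*C=1*7=7
  Job (p=10,w=3): C=17, w*C=3*17=51
  Job (p=4,w=1): C=21, w*C=1*21=21
  Job (p=5,w=1): C=26, w*C=1*26=26
  Job (p=6,w=1): C=32, w*C=1*32=32
Total weighted completion time = 153

153


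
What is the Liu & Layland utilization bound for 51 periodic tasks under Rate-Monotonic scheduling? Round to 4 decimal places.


Compute 2^(1/51) = 1.0136839003
Subtract 1: 1.0136839003 - 1 = 0.0136839003
Multiply by n: 51 * 0.0136839003 = 0.6978789153
Round to 4 dp: 0.6979

0.6979


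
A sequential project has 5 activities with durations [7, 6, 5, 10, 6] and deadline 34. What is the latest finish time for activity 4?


LF(activity 4) = deadline - sum of successor durations
Successors: activities 5 through 5 with durations [6]
Sum of successor durations = 6
LF = 34 - 6 = 28

28


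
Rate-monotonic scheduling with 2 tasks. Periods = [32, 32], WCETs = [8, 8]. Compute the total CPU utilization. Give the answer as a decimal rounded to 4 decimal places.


Compute individual utilizations (exact fractions):
  Task 1: C/T = 8/32 = 1/4 (approx. 0.25)
  Task 2: C/T = 8/32 = 1/4 (approx. 0.25)
Total utilization U = 1/4 + 1/4 = 1/2
Rounded to 4 decimal places: U = 0.5000
RM (Liu & Layland) bound for 2 tasks = 0.828427; compare with U = 1/2 (approx. 0.500000)
U <= bound, so schedulable by RM sufficient condition.

0.5000


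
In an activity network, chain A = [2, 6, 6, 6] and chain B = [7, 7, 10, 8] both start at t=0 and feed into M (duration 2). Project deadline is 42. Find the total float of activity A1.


Forward pass: ES(A1) = sum of predecessors on chain A = 0
EF = ES + duration = 0 + 2 = 2
Backward pass: LF(M) = deadline = 42; LS(M) = 42 - 2 = 40
LF(A1) = LS(M) - sum(successors on chain A) = 40 - 18 = 22
LS = LF - duration = 22 - 2 = 20
Total float = LS - ES = 20 - 0 = 20

20


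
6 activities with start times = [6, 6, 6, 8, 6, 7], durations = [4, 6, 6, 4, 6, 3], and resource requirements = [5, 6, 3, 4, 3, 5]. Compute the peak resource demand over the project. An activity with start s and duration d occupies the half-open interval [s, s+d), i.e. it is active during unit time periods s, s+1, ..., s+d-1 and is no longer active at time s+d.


Each activity i is active on [start_i, start_i + duration_i).
Compute total resource usage per time slot:
  t=0: active resources = [], total = 0
  t=1: active resources = [], total = 0
  t=2: active resources = [], total = 0
  t=3: active resources = [], total = 0
  t=4: active resources = [], total = 0
  t=5: active resources = [], total = 0
  t=6: active resources = [5, 6, 3, 3], total = 17
  t=7: active resources = [5, 6, 3, 3, 5], total = 22
  t=8: active resources = [5, 6, 3, 4, 3, 5], total = 26
  t=9: active resources = [5, 6, 3, 4, 3, 5], total = 26
  t=10: active resources = [6, 3, 4, 3], total = 16
  t=11: active resources = [6, 3, 4, 3], total = 16
Peak resource demand = 26

26


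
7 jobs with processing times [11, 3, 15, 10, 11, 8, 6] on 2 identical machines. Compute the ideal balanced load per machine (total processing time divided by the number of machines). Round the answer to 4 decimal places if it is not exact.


Total processing time = 11 + 3 + 15 + 10 + 11 + 8 + 6 = 64
Number of machines = 2
Ideal balanced load = 64 / 2 = 32.0

32.0


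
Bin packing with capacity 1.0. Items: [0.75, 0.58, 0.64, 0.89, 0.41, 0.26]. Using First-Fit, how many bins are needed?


Place items sequentially using First-Fit:
  Item 0.75 -> new Bin 1
  Item 0.58 -> new Bin 2
  Item 0.64 -> new Bin 3
  Item 0.89 -> new Bin 4
  Item 0.41 -> Bin 2 (now 0.99)
  Item 0.26 -> Bin 3 (now 0.9)
Total bins used = 4

4


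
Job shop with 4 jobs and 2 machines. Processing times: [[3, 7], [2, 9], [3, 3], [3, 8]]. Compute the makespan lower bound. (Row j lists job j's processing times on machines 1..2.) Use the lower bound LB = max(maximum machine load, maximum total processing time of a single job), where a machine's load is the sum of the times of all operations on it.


Machine loads:
  Machine 1: 3 + 2 + 3 + 3 = 11
  Machine 2: 7 + 9 + 3 + 8 = 27
Max machine load = 27
Job totals:
  Job 1: 10
  Job 2: 11
  Job 3: 6
  Job 4: 11
Max job total = 11
Lower bound = max(27, 11) = 27

27


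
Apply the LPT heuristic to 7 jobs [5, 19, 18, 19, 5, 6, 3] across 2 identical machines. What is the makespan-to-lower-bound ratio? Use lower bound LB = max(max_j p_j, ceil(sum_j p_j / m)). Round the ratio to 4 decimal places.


LPT order: [19, 19, 18, 6, 5, 5, 3]
Machine loads after assignment: [37, 38]
LPT makespan = 38
Lower bound = max(max_job, ceil(total/2)) = max(19, 38) = 38
Ratio = 38 / 38 = 1.0

1.0


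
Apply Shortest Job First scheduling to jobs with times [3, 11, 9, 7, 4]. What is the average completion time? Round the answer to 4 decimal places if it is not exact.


SJF order (ascending): [3, 4, 7, 9, 11]
Completion times:
  Job 1: burst=3, C=3
  Job 2: burst=4, C=7
  Job 3: burst=7, C=14
  Job 4: burst=9, C=23
  Job 5: burst=11, C=34
Average completion = 81/5 = 16.2

16.2


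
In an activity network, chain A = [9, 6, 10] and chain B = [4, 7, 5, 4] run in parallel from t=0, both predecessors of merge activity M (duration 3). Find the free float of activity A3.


ES(A3) = sum of predecessors on chain A = 15
EF(A3) = ES + duration = 15 + 10 = 25
Successor of A3 is M. ES(M) = max(sum(A), sum(B)) = max(25, 20) = 25
Free float = ES(successor) - EF(current) = 25 - 25 = 0

0


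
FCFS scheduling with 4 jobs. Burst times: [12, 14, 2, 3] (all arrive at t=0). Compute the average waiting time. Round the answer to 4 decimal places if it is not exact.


FCFS order (as given): [12, 14, 2, 3]
Waiting times:
  Job 1: wait = 0
  Job 2: wait = 12
  Job 3: wait = 26
  Job 4: wait = 28
Sum of waiting times = 66
Average waiting time = 66/4 = 16.5

16.5


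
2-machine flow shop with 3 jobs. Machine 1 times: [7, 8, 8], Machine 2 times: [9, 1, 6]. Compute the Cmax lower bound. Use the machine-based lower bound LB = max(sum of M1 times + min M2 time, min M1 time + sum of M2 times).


LB1 = sum(M1 times) + min(M2 times) = 23 + 1 = 24
LB2 = min(M1 times) + sum(M2 times) = 7 + 16 = 23
Lower bound = max(LB1, LB2) = max(24, 23) = 24

24


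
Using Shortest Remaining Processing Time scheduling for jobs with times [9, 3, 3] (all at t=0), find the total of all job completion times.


Since all jobs arrive at t=0, SRPT equals SPT ordering.
SPT order: [3, 3, 9]
Completion times:
  Job 1: p=3, C=3
  Job 2: p=3, C=6
  Job 3: p=9, C=15
Total completion time = 3 + 6 + 15 = 24

24


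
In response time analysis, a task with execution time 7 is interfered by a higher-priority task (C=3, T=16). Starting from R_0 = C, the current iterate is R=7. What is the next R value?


R_next = C + ceil(R_prev / T_hp) * C_hp
ceil(7 / 16) = ceil(0.4375) = 1
Interference = 1 * 3 = 3
R_next = 7 + 3 = 10

10


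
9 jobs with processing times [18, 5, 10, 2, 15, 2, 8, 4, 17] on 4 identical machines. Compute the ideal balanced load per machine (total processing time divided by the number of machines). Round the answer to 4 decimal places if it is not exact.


Total processing time = 18 + 5 + 10 + 2 + 15 + 2 + 8 + 4 + 17 = 81
Number of machines = 4
Ideal balanced load = 81 / 4 = 20.25

20.25


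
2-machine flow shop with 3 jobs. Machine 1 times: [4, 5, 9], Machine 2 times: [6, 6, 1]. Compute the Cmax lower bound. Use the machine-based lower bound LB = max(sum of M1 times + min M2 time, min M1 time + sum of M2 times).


LB1 = sum(M1 times) + min(M2 times) = 18 + 1 = 19
LB2 = min(M1 times) + sum(M2 times) = 4 + 13 = 17
Lower bound = max(LB1, LB2) = max(19, 17) = 19

19


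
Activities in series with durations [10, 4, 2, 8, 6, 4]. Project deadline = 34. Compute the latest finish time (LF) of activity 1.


LF(activity 1) = deadline - sum of successor durations
Successors: activities 2 through 6 with durations [4, 2, 8, 6, 4]
Sum of successor durations = 24
LF = 34 - 24 = 10

10


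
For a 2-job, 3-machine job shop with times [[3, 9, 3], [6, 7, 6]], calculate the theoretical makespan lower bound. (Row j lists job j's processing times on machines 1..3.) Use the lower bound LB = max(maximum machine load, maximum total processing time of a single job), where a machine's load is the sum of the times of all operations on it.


Machine loads:
  Machine 1: 3 + 6 = 9
  Machine 2: 9 + 7 = 16
  Machine 3: 3 + 6 = 9
Max machine load = 16
Job totals:
  Job 1: 15
  Job 2: 19
Max job total = 19
Lower bound = max(16, 19) = 19

19


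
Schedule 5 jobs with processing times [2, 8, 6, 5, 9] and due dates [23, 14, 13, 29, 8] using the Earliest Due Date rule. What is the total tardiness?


Sort by due date (EDD order): [(9, 8), (6, 13), (8, 14), (2, 23), (5, 29)]
Compute completion times and tardiness:
  Job 1: p=9, d=8, C=9, tardiness=max(0,9-8)=1
  Job 2: p=6, d=13, C=15, tardiness=max(0,15-13)=2
  Job 3: p=8, d=14, C=23, tardiness=max(0,23-14)=9
  Job 4: p=2, d=23, C=25, tardiness=max(0,25-23)=2
  Job 5: p=5, d=29, C=30, tardiness=max(0,30-29)=1
Total tardiness = 15

15


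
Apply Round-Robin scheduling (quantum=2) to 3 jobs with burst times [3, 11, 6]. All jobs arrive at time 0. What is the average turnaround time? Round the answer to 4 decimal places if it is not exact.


Time quantum = 2
Execution trace:
  J1 runs 2 units, time = 2
  J2 runs 2 units, time = 4
  J3 runs 2 units, time = 6
  J1 runs 1 units, time = 7
  J2 runs 2 units, time = 9
  J3 runs 2 units, time = 11
  J2 runs 2 units, time = 13
  J3 runs 2 units, time = 15
  J2 runs 2 units, time = 17
  J2 runs 2 units, time = 19
  J2 runs 1 units, time = 20
Finish times: [7, 20, 15]
Average turnaround = 42/3 = 14.0

14.0


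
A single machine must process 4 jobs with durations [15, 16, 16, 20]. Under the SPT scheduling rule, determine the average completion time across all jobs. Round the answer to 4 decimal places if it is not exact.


Sort jobs by processing time (SPT order): [15, 16, 16, 20]
Compute completion times sequentially:
  Job 1: processing = 15, completes at 15
  Job 2: processing = 16, completes at 31
  Job 3: processing = 16, completes at 47
  Job 4: processing = 20, completes at 67
Sum of completion times = 160
Average completion time = 160/4 = 40.0

40.0


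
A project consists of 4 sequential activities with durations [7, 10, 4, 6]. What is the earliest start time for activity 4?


Activity 4 starts after activities 1 through 3 complete.
Predecessor durations: [7, 10, 4]
ES = 7 + 10 + 4 = 21

21


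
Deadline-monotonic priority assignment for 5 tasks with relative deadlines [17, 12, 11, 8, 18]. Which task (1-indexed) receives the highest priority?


Sort tasks by relative deadline (ascending):
  Task 4: deadline = 8
  Task 3: deadline = 11
  Task 2: deadline = 12
  Task 1: deadline = 17
  Task 5: deadline = 18
Priority order (highest first): [4, 3, 2, 1, 5]
Highest priority task = 4

4


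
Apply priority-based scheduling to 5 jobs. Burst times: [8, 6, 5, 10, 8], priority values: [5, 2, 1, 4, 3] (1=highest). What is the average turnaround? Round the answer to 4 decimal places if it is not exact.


Sort by priority (ascending = highest first):
Order: [(1, 5), (2, 6), (3, 8), (4, 10), (5, 8)]
Completion times:
  Priority 1, burst=5, C=5
  Priority 2, burst=6, C=11
  Priority 3, burst=8, C=19
  Priority 4, burst=10, C=29
  Priority 5, burst=8, C=37
Average turnaround = 101/5 = 20.2

20.2


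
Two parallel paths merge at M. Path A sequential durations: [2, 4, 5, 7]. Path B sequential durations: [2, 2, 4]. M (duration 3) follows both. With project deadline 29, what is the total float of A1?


Forward pass: ES(A1) = sum of predecessors on chain A = 0
EF = ES + duration = 0 + 2 = 2
Backward pass: LF(M) = deadline = 29; LS(M) = 29 - 3 = 26
LF(A1) = LS(M) - sum(successors on chain A) = 26 - 16 = 10
LS = LF - duration = 10 - 2 = 8
Total float = LS - ES = 8 - 0 = 8

8


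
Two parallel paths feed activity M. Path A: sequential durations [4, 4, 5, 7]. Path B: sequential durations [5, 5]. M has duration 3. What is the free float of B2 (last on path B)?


ES(B2) = sum of predecessors on chain B = 5
EF(B2) = ES + duration = 5 + 5 = 10
Successor of B2 is M. ES(M) = max(sum(A), sum(B)) = max(20, 10) = 20
Free float = ES(successor) - EF(current) = 20 - 10 = 10

10


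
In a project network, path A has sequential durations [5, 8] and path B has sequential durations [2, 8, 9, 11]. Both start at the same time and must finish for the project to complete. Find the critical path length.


Path A total = 5 + 8 = 13
Path B total = 2 + 8 + 9 + 11 = 30
Critical path = longest path = max(13, 30) = 30

30


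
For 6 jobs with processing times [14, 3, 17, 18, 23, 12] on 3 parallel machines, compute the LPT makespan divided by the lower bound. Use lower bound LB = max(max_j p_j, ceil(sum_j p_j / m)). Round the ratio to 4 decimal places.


LPT order: [23, 18, 17, 14, 12, 3]
Machine loads after assignment: [26, 30, 31]
LPT makespan = 31
Lower bound = max(max_job, ceil(total/3)) = max(23, 29) = 29
Ratio = 31 / 29 = 1.069

1.069


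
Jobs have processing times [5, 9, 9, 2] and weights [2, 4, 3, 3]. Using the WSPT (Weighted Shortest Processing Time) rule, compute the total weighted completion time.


Compute p/w ratios and sort ascending (WSPT): [(2, 3), (9, 4), (5, 2), (9, 3)]
Compute weighted completion times:
  Job (p=2,w=3): C=2, w*C=3*2=6
  Job (p=9,w=4): C=11, w*C=4*11=44
  Job (p=5,w=2): C=16, w*C=2*16=32
  Job (p=9,w=3): C=25, w*C=3*25=75
Total weighted completion time = 157

157


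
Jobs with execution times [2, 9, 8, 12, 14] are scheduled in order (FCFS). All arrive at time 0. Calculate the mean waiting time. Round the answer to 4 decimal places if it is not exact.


FCFS order (as given): [2, 9, 8, 12, 14]
Waiting times:
  Job 1: wait = 0
  Job 2: wait = 2
  Job 3: wait = 11
  Job 4: wait = 19
  Job 5: wait = 31
Sum of waiting times = 63
Average waiting time = 63/5 = 12.6

12.6


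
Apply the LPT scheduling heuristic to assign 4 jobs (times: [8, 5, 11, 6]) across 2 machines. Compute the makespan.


Sort jobs in decreasing order (LPT): [11, 8, 6, 5]
Assign each job to the least loaded machine:
  Machine 1: jobs [11, 5], load = 16
  Machine 2: jobs [8, 6], load = 14
Makespan = max load = 16

16


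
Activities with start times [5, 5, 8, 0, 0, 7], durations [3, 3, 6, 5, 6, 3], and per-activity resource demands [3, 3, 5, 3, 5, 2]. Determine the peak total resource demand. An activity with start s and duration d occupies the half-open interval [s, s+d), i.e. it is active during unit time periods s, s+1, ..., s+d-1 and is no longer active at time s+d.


Each activity i is active on [start_i, start_i + duration_i).
Compute total resource usage per time slot:
  t=0: active resources = [3, 5], total = 8
  t=1: active resources = [3, 5], total = 8
  t=2: active resources = [3, 5], total = 8
  t=3: active resources = [3, 5], total = 8
  t=4: active resources = [3, 5], total = 8
  t=5: active resources = [3, 3, 5], total = 11
  t=6: active resources = [3, 3], total = 6
  t=7: active resources = [3, 3, 2], total = 8
  t=8: active resources = [5, 2], total = 7
  t=9: active resources = [5, 2], total = 7
  t=10: active resources = [5], total = 5
  t=11: active resources = [5], total = 5
  t=12: active resources = [5], total = 5
  t=13: active resources = [5], total = 5
Peak resource demand = 11

11


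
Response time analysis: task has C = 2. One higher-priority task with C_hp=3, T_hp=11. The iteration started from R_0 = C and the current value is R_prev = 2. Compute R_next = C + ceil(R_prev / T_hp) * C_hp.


R_next = C + ceil(R_prev / T_hp) * C_hp
ceil(2 / 11) = ceil(0.1818) = 1
Interference = 1 * 3 = 3
R_next = 2 + 3 = 5

5


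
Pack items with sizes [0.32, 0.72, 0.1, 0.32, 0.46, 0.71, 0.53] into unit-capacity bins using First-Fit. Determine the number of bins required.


Place items sequentially using First-Fit:
  Item 0.32 -> new Bin 1
  Item 0.72 -> new Bin 2
  Item 0.1 -> Bin 1 (now 0.42)
  Item 0.32 -> Bin 1 (now 0.74)
  Item 0.46 -> new Bin 3
  Item 0.71 -> new Bin 4
  Item 0.53 -> Bin 3 (now 0.99)
Total bins used = 4

4


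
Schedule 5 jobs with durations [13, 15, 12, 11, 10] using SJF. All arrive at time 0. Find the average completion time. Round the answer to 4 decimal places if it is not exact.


SJF order (ascending): [10, 11, 12, 13, 15]
Completion times:
  Job 1: burst=10, C=10
  Job 2: burst=11, C=21
  Job 3: burst=12, C=33
  Job 4: burst=13, C=46
  Job 5: burst=15, C=61
Average completion = 171/5 = 34.2

34.2


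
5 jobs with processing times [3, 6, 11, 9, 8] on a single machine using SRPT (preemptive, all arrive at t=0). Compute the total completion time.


Since all jobs arrive at t=0, SRPT equals SPT ordering.
SPT order: [3, 6, 8, 9, 11]
Completion times:
  Job 1: p=3, C=3
  Job 2: p=6, C=9
  Job 3: p=8, C=17
  Job 4: p=9, C=26
  Job 5: p=11, C=37
Total completion time = 3 + 9 + 17 + 26 + 37 = 92

92


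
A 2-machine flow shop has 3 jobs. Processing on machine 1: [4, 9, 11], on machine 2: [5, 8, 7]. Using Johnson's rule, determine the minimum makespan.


Apply Johnson's rule:
  Group 1 (a <= b): [(1, 4, 5)]
  Group 2 (a > b): [(2, 9, 8), (3, 11, 7)]
Optimal job order: [1, 2, 3]
Schedule:
  Job 1: M1 done at 4, M2 done at 9
  Job 2: M1 done at 13, M2 done at 21
  Job 3: M1 done at 24, M2 done at 31
Makespan = 31

31


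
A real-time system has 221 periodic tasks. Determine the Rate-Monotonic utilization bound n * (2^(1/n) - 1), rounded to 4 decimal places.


Compute 2^(1/221) = 1.0031413363
Subtract 1: 1.0031413363 - 1 = 0.0031413363
Multiply by n: 221 * 0.0031413363 = 0.6942353223
Round to 4 dp: 0.6942

0.6942


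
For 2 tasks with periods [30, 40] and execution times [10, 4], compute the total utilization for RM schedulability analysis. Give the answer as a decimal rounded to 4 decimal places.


Compute individual utilizations (exact fractions):
  Task 1: C/T = 10/30 = 1/3 (approx. 0.3333)
  Task 2: C/T = 4/40 = 1/10 (approx. 0.1)
Total utilization U = 1/3 + 1/10 = 13/30
Rounded to 4 decimal places: U = 0.4333
RM (Liu & Layland) bound for 2 tasks = 0.828427; compare with U = 13/30 (approx. 0.433333)
U <= bound, so schedulable by RM sufficient condition.

0.4333


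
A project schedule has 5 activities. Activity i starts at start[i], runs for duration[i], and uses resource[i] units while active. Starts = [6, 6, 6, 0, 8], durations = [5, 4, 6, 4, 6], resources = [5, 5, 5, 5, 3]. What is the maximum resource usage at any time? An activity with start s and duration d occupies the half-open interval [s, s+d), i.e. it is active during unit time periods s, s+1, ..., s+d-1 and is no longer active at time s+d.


Each activity i is active on [start_i, start_i + duration_i).
Compute total resource usage per time slot:
  t=0: active resources = [5], total = 5
  t=1: active resources = [5], total = 5
  t=2: active resources = [5], total = 5
  t=3: active resources = [5], total = 5
  t=4: active resources = [], total = 0
  t=5: active resources = [], total = 0
  t=6: active resources = [5, 5, 5], total = 15
  t=7: active resources = [5, 5, 5], total = 15
  t=8: active resources = [5, 5, 5, 3], total = 18
  t=9: active resources = [5, 5, 5, 3], total = 18
  t=10: active resources = [5, 5, 3], total = 13
  t=11: active resources = [5, 3], total = 8
  t=12: active resources = [3], total = 3
  t=13: active resources = [3], total = 3
Peak resource demand = 18

18


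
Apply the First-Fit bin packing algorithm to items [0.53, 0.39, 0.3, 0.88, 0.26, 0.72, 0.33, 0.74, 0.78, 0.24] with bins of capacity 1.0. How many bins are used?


Place items sequentially using First-Fit:
  Item 0.53 -> new Bin 1
  Item 0.39 -> Bin 1 (now 0.92)
  Item 0.3 -> new Bin 2
  Item 0.88 -> new Bin 3
  Item 0.26 -> Bin 2 (now 0.56)
  Item 0.72 -> new Bin 4
  Item 0.33 -> Bin 2 (now 0.89)
  Item 0.74 -> new Bin 5
  Item 0.78 -> new Bin 6
  Item 0.24 -> Bin 4 (now 0.96)
Total bins used = 6

6


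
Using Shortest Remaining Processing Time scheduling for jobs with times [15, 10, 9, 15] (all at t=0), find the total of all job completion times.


Since all jobs arrive at t=0, SRPT equals SPT ordering.
SPT order: [9, 10, 15, 15]
Completion times:
  Job 1: p=9, C=9
  Job 2: p=10, C=19
  Job 3: p=15, C=34
  Job 4: p=15, C=49
Total completion time = 9 + 19 + 34 + 49 = 111

111


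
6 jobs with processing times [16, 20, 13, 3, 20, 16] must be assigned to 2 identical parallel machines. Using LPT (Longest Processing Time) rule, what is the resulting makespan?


Sort jobs in decreasing order (LPT): [20, 20, 16, 16, 13, 3]
Assign each job to the least loaded machine:
  Machine 1: jobs [20, 16, 13], load = 49
  Machine 2: jobs [20, 16, 3], load = 39
Makespan = max load = 49

49


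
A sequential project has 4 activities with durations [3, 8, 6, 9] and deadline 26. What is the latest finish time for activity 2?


LF(activity 2) = deadline - sum of successor durations
Successors: activities 3 through 4 with durations [6, 9]
Sum of successor durations = 15
LF = 26 - 15 = 11

11


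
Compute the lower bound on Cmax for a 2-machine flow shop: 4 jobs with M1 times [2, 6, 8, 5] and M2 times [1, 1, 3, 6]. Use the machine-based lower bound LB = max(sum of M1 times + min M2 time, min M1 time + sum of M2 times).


LB1 = sum(M1 times) + min(M2 times) = 21 + 1 = 22
LB2 = min(M1 times) + sum(M2 times) = 2 + 11 = 13
Lower bound = max(LB1, LB2) = max(22, 13) = 22

22


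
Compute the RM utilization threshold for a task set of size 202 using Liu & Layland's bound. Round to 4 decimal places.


Compute 2^(1/202) = 1.0034373158
Subtract 1: 1.0034373158 - 1 = 0.0034373158
Multiply by n: 202 * 0.0034373158 = 0.6943377916
Round to 4 dp: 0.6943

0.6943


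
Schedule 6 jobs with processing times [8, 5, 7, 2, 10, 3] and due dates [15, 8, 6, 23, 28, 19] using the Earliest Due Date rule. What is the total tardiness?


Sort by due date (EDD order): [(7, 6), (5, 8), (8, 15), (3, 19), (2, 23), (10, 28)]
Compute completion times and tardiness:
  Job 1: p=7, d=6, C=7, tardiness=max(0,7-6)=1
  Job 2: p=5, d=8, C=12, tardiness=max(0,12-8)=4
  Job 3: p=8, d=15, C=20, tardiness=max(0,20-15)=5
  Job 4: p=3, d=19, C=23, tardiness=max(0,23-19)=4
  Job 5: p=2, d=23, C=25, tardiness=max(0,25-23)=2
  Job 6: p=10, d=28, C=35, tardiness=max(0,35-28)=7
Total tardiness = 23

23


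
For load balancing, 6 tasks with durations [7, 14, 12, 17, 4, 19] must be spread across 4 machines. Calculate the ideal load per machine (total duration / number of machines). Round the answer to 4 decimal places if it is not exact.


Total processing time = 7 + 14 + 12 + 17 + 4 + 19 = 73
Number of machines = 4
Ideal balanced load = 73 / 4 = 18.25

18.25


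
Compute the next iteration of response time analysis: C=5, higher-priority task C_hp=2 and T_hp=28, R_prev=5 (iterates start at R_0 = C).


R_next = C + ceil(R_prev / T_hp) * C_hp
ceil(5 / 28) = ceil(0.1786) = 1
Interference = 1 * 2 = 2
R_next = 5 + 2 = 7

7


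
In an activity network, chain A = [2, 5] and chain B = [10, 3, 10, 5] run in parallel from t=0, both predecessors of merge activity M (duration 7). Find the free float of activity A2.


ES(A2) = sum of predecessors on chain A = 2
EF(A2) = ES + duration = 2 + 5 = 7
Successor of A2 is M. ES(M) = max(sum(A), sum(B)) = max(7, 28) = 28
Free float = ES(successor) - EF(current) = 28 - 7 = 21

21


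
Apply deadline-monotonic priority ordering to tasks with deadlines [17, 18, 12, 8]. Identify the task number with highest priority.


Sort tasks by relative deadline (ascending):
  Task 4: deadline = 8
  Task 3: deadline = 12
  Task 1: deadline = 17
  Task 2: deadline = 18
Priority order (highest first): [4, 3, 1, 2]
Highest priority task = 4

4


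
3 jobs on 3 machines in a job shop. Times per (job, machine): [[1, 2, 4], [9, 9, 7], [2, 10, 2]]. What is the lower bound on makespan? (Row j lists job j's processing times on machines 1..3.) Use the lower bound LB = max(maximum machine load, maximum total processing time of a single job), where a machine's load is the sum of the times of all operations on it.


Machine loads:
  Machine 1: 1 + 9 + 2 = 12
  Machine 2: 2 + 9 + 10 = 21
  Machine 3: 4 + 7 + 2 = 13
Max machine load = 21
Job totals:
  Job 1: 7
  Job 2: 25
  Job 3: 14
Max job total = 25
Lower bound = max(21, 25) = 25

25


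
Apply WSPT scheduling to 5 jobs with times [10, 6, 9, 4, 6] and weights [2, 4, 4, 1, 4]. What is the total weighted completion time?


Compute p/w ratios and sort ascending (WSPT): [(6, 4), (6, 4), (9, 4), (4, 1), (10, 2)]
Compute weighted completion times:
  Job (p=6,w=4): C=6, w*C=4*6=24
  Job (p=6,w=4): C=12, w*C=4*12=48
  Job (p=9,w=4): C=21, w*C=4*21=84
  Job (p=4,w=1): C=25, w*C=1*25=25
  Job (p=10,w=2): C=35, w*C=2*35=70
Total weighted completion time = 251

251


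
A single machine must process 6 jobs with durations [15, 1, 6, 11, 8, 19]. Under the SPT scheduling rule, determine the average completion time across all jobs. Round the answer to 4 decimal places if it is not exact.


Sort jobs by processing time (SPT order): [1, 6, 8, 11, 15, 19]
Compute completion times sequentially:
  Job 1: processing = 1, completes at 1
  Job 2: processing = 6, completes at 7
  Job 3: processing = 8, completes at 15
  Job 4: processing = 11, completes at 26
  Job 5: processing = 15, completes at 41
  Job 6: processing = 19, completes at 60
Sum of completion times = 150
Average completion time = 150/6 = 25.0

25.0


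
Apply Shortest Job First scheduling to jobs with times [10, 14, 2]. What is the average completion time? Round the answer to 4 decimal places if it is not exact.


SJF order (ascending): [2, 10, 14]
Completion times:
  Job 1: burst=2, C=2
  Job 2: burst=10, C=12
  Job 3: burst=14, C=26
Average completion = 40/3 = 13.3333

13.3333


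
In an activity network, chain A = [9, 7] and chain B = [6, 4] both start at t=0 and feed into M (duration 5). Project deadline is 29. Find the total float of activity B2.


Forward pass: ES(B2) = sum of predecessors on chain B = 6
EF = ES + duration = 6 + 4 = 10
Backward pass: LF(M) = deadline = 29; LS(M) = 29 - 5 = 24
LF(B2) = LS(M) - sum(successors on chain B) = 24 - 0 = 24
LS = LF - duration = 24 - 4 = 20
Total float = LS - ES = 20 - 6 = 14

14
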